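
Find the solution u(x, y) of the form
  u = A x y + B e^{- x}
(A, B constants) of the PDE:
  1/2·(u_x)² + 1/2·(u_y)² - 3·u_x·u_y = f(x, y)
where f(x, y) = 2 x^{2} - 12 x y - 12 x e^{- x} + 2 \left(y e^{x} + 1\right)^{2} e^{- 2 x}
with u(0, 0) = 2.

Answer: u(x, y) = - 2 x y + 2 e^{- x}

Derivation:
Substitute the ansatz u = A x y + B e^{- x} into the left-hand side.
Derivatives of the ansatz:
  u_x = A y - B e^{- x}
  u_y = A x
Term by term:
  1/2·(u_x)² = \frac{A^{2} y^{2}}{2} - A B y e^{- x} + \frac{B^{2} e^{- 2 x}}{2}
  1/2·(u_y)² = \frac{A^{2} x^{2}}{2}
  -3·u_x·u_y = - 3 A^{2} x y + 3 A B x e^{- x}
So the left-hand side equals
  \frac{A^{2} x^{2}}{2} - 3 A^{2} x y + \frac{A^{2} y^{2}}{2} + 3 A B x e^{- x} - A B y e^{- x} + \frac{B^{2} e^{- 2 x}}{2}
This must equal f(x, y) identically; expanded, f = 2 x^{2} - 12 x y - 12 x e^{- x} + 2 y^{2} + 4 y e^{- x} + 2 e^{- 2 x}.
Matching coefficients of the independent functions:
  [x^{2}, y^{2}]:  \frac{A^{2}}{2} = 2
  [x y]:  - 3 A^{2} = -12
  [x e^{- x}]:  3 A B = -12
  [y e^{- x}]:  - A B = 4
  [e^{- 2 x}]:  \frac{B^{2}}{2} = 2
These equations allow (A, B) = (-2, 2) or (2, -2).
Impose the point condition(s):
  u(0, 0) = 2  ⟹  B = 2
Only A = -2, B = 2 satisfies everything.
Hence u(x, y) = - 2 x y + 2 e^{- x}.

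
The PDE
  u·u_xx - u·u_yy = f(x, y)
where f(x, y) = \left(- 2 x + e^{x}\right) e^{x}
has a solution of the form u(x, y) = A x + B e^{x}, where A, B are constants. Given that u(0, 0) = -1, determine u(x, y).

Substitute the ansatz u = A x + B e^{x} into the left-hand side.
Derivatives of the ansatz:
  u_xx = B e^{x}
  u_yy = 0
Term by term:
  u·u_xx = A B x e^{x} + B^{2} e^{2 x}
  -u·u_yy = 0
So the left-hand side equals
  A B x e^{x} + B^{2} e^{2 x}
This must equal f(x, y) = \left(- 2 x + e^{x}\right) e^{x} identically.
Matching coefficients of the independent functions:
  [x e^{x}]:  A B = -2
  [e^{2 x}]:  B^{2} = 1
These equations allow (A, B) = (-2, 1) or (2, -1).
Impose the point condition(s):
  u(0, 0) = -1  ⟹  B = -1
Only A = 2, B = -1 satisfies everything.
Hence u(x, y) = 2 x - e^{x}.

Answer: u(x, y) = 2 x - e^{x}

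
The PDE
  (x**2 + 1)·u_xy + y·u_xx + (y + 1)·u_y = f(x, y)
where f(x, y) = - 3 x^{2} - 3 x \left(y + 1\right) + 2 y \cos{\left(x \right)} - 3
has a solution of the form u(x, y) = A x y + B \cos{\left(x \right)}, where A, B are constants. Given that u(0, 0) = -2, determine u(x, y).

Substitute the ansatz u = A x y + B \cos{\left(x \right)} into the left-hand side.
Derivatives of the ansatz:
  u_xy = A
  u_xx = - B \cos{\left(x \right)}
  u_y = A x
Term by term:
  (x**2 + 1)·u_xy = A x^{2} + A
  y·u_xx = - B y \cos{\left(x \right)}
  (y + 1)·u_y = A x y + A x
So the left-hand side equals
  A x^{2} + A x y + A x + A - B y \cos{\left(x \right)}
This must equal f(x, y) = - 3 x^{2} - 3 x \left(y + 1\right) + 2 y \cos{\left(x \right)} - 3 identically.
Matching coefficients of the independent functions:
  [constant term, x, x^{2}, x y]:  A = -3
  [y \cos{\left(x \right)}]:  - B = 2
Solving: A = -3, B = -2.
Check against the point condition:
  u(0, 0) = -2  ⟹  B = -2  ✓
Hence u(x, y) = - 3 x y - 2 \cos{\left(x \right)}.

Answer: u(x, y) = - 3 x y - 2 \cos{\left(x \right)}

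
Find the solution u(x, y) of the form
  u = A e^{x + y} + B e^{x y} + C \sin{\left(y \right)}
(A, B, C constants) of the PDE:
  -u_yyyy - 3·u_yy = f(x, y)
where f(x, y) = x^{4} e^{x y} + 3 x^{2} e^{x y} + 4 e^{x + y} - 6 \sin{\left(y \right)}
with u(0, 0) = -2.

Substitute the ansatz u = A e^{x + y} + B e^{x y} + C \sin{\left(y \right)} into the left-hand side.
Derivatives of the ansatz:
  u_yyyy = A e^{x} e^{y} + B x^{4} e^{x y} + C \sin{\left(y \right)}
  u_yy = A e^{x} e^{y} + B x^{2} e^{x y} - C \sin{\left(y \right)}
Term by term:
  -u_yyyy = - A e^{x} e^{y} - B x^{4} e^{x y} - C \sin{\left(y \right)}
  -3·u_yy = - 3 A e^{x} e^{y} - 3 B x^{2} e^{x y} + 3 C \sin{\left(y \right)}
So the left-hand side equals
  - 4 A e^{x} e^{y} - B x^{4} e^{x y} - 3 B x^{2} e^{x y} + 2 C \sin{\left(y \right)}
This must equal f(x, y) identically; expanded, f = x^{4} e^{x y} + 3 x^{2} e^{x y} + 4 e^{x} e^{y} - 6 \sin{\left(y \right)}.
Matching coefficients of the independent functions:
  [x^{2} e^{x y}]:  - 3 B = 3
  [x^{4} e^{x y}]:  - B = 1
  [e^{x} e^{y}]:  - 4 A = 4
  [\sin{\left(y \right)}]:  2 C = -6
Solving: A = -1, B = -1, C = -3.
Check against the point condition:
  u(0, 0) = -2  ⟹  A + B = -2  ✓
Hence u(x, y) = - e^{x y} - e^{x + y} - 3 \sin{\left(y \right)}.

Answer: u(x, y) = - e^{x y} - e^{x + y} - 3 \sin{\left(y \right)}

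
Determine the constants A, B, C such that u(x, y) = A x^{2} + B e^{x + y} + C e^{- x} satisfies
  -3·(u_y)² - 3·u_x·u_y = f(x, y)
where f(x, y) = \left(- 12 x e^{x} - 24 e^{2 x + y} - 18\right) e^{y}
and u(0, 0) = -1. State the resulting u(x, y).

Answer: u(x, y) = x^{2} + 2 e^{x + y} - 3 e^{- x}

Derivation:
Substitute the ansatz u = A x^{2} + B e^{x + y} + C e^{- x} into the left-hand side.
Derivatives of the ansatz:
  u_y = B e^{x} e^{y}
  u_x = 2 A x + B e^{x} e^{y} - C e^{- x}
Term by term:
  -3·(u_y)² = - 3 B^{2} e^{2 x} e^{2 y}
  -3·u_x·u_y = - 6 A B x e^{x} e^{y} - 3 B^{2} e^{2 x} e^{2 y} + 3 B C e^{y}
So the left-hand side equals
  - 6 A B x e^{x} e^{y} - 6 B^{2} e^{2 x} e^{2 y} + 3 B C e^{y}
This must equal f(x, y) identically; expanded, f = - 12 x e^{x} e^{y} - 24 e^{2 x} e^{2 y} - 18 e^{y}.
Matching coefficients of the independent functions:
  [e^{2 x} e^{2 y}]:  - 6 B^{2} = -24
  [x e^{x} e^{y}]:  - 6 A B = -12
  [e^{y}]:  3 B C = -18
These equations allow (A, B, C) = (-1, -2, 3) or (1, 2, -3).
Impose the point condition(s):
  u(0, 0) = -1  ⟹  B + C = -1
Only A = 1, B = 2, C = -3 satisfies everything.
Hence u(x, y) = x^{2} + 2 e^{x + y} - 3 e^{- x}.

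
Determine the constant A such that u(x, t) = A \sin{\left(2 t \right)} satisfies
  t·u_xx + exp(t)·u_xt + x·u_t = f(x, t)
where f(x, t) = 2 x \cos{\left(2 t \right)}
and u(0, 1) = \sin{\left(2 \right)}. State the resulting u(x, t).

Substitute the ansatz u = A \sin{\left(2 t \right)} into the left-hand side.
Derivatives of the ansatz:
  u_xx = 0
  u_xt = 0
  u_t = 2 A \cos{\left(2 t \right)}
Term by term:
  t·u_xx = 0
  exp(t)·u_xt = 0
  x·u_t = 2 A x \cos{\left(2 t \right)}
So the left-hand side equals
  2 A x \cos{\left(2 t \right)}
This must equal f(x, t) = 2 x \cos{\left(2 t \right)} identically.
Matching coefficients of the independent functions:
  [x \cos{\left(2 t \right)}]:  2 A = 2
Solving: A = 1.
Check against the point condition:
  u(0, 1) = \sin{\left(2 \right)}  ⟹  A \sin{\left(2 \right)} = \sin{\left(2 \right)}  ✓
Hence u(x, t) = \sin{\left(2 t \right)}.

Answer: u(x, t) = \sin{\left(2 t \right)}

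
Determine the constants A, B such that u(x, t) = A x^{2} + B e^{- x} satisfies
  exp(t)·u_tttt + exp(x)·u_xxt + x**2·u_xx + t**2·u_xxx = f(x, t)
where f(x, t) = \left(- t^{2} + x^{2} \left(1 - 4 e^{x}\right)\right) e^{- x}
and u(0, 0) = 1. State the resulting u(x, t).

Substitute the ansatz u = A x^{2} + B e^{- x} into the left-hand side.
Derivatives of the ansatz:
  u_tttt = 0
  u_xxt = 0
  u_xx = 2 A + B e^{- x}
  u_xxx = - B e^{- x}
Term by term:
  exp(t)·u_tttt = 0
  exp(x)·u_xxt = 0
  x**2·u_xx = 2 A x^{2} + B x^{2} e^{- x}
  t**2·u_xxx = - B t^{2} e^{- x}
So the left-hand side equals
  2 A x^{2} - B t^{2} e^{- x} + B x^{2} e^{- x}
This must equal f(x, t) = \left(- t^{2} + x^{2} \left(1 - 4 e^{x}\right)\right) e^{- x} identically.
Matching coefficients of the independent functions:
  [x^{2}]:  2 A = -4
  [t^{2} e^{- x}]:  - B = -1
  [x^{2} e^{- x}]:  B = 1
Solving: A = -2, B = 1.
Check against the point condition:
  u(0, 0) = 1  ⟹  B = 1  ✓
Hence u(x, t) = - 2 x^{2} + e^{- x}.

Answer: u(x, t) = - 2 x^{2} + e^{- x}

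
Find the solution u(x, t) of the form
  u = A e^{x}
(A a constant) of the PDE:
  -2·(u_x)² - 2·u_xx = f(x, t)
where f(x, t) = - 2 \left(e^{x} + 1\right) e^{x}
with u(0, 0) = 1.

Substitute the ansatz u = A e^{x} into the left-hand side.
Derivatives of the ansatz:
  u_x = A e^{x}
  u_xx = A e^{x}
Term by term:
  -2·(u_x)² = - 2 A^{2} e^{2 x}
  -2·u_xx = - 2 A e^{x}
So the left-hand side equals
  - 2 A^{2} e^{2 x} - 2 A e^{x}
This must equal f(x, t) = - 2 \left(e^{x} + 1\right) e^{x} identically.
Matching coefficients of the independent functions:
  [e^{x}]:  - 2 A = -2
  [e^{2 x}]:  - 2 A^{2} = -2
Solving: A = 1.
Check against the point condition:
  u(0, 0) = 1  ⟹  A = 1  ✓
Hence u(x, t) = e^{x}.

Answer: u(x, t) = e^{x}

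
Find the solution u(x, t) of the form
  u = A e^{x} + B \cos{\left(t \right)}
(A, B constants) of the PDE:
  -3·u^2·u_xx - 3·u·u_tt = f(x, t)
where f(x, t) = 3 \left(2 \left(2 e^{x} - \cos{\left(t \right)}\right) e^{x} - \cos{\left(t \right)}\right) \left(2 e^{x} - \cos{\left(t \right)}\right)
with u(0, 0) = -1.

Substitute the ansatz u = A e^{x} + B \cos{\left(t \right)} into the left-hand side.
Derivatives of the ansatz:
  u_xx = A e^{x}
  u_tt = - B \cos{\left(t \right)}
Term by term:
  -3·u^2·u_xx = - 3 A^{3} e^{3 x} - 6 A^{2} B e^{2 x} \cos{\left(t \right)} - 3 A B^{2} e^{x} \cos^{2}{\left(t \right)}
  -3·u·u_tt = 3 A B e^{x} \cos{\left(t \right)} + 3 B^{2} \cos^{2}{\left(t \right)}
So the left-hand side equals
  - 3 A^{3} e^{3 x} - 6 A^{2} B e^{2 x} \cos{\left(t \right)} - 3 A B^{2} e^{x} \cos^{2}{\left(t \right)} + 3 A B e^{x} \cos{\left(t \right)} + 3 B^{2} \cos^{2}{\left(t \right)}
This must equal f(x, t) identically; expanded, f = 24 e^{3 x} - 24 e^{2 x} \cos{\left(t \right)} + 6 e^{x} \cos^{2}{\left(t \right)} - 6 e^{x} \cos{\left(t \right)} + 3 \cos^{2}{\left(t \right)}.
Matching coefficients of the independent functions:
  [e^{x} \cos{\left(t \right)}]:  3 A B = -6
  [e^{x} \cos^{2}{\left(t \right)}]:  - 3 A B^{2} = 6
  [e^{2 x} \cos{\left(t \right)}]:  - 6 A^{2} B = -24
  [e^{3 x}]:  - 3 A^{3} = 24
  [\cos^{2}{\left(t \right)}]:  3 B^{2} = 3
Solving: A = -2, B = 1.
Check against the point condition:
  u(0, 0) = -1  ⟹  A + B = -1  ✓
Hence u(x, t) = - 2 e^{x} + \cos{\left(t \right)}.

Answer: u(x, t) = - 2 e^{x} + \cos{\left(t \right)}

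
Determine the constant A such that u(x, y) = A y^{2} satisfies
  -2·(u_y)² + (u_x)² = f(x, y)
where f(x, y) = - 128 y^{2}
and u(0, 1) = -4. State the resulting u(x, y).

Answer: u(x, y) = - 4 y^{2}

Derivation:
Substitute the ansatz u = A y^{2} into the left-hand side.
Derivatives of the ansatz:
  u_y = 2 A y
  u_x = 0
Term by term:
  -2·(u_y)² = - 8 A^{2} y^{2}
  (u_x)² = 0
So the left-hand side equals
  - 8 A^{2} y^{2}
This must equal f(x, y) = - 128 y^{2} identically.
Matching coefficients of the independent functions:
  [y^{2}]:  - 8 A^{2} = -128
These equations allow (A) = (-4) or (4).
Impose the point condition(s):
  u(0, 1) = -4  ⟹  A = -4
Only A = -4 satisfies everything.
Hence u(x, y) = - 4 y^{2}.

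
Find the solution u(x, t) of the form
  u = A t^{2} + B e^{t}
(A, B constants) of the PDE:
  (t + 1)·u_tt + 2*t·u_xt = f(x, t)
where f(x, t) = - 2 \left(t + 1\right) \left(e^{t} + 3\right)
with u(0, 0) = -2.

Substitute the ansatz u = A t^{2} + B e^{t} into the left-hand side.
Derivatives of the ansatz:
  u_tt = 2 A + B e^{t}
  u_xt = 0
Term by term:
  (t + 1)·u_tt = 2 A t + 2 A + B t e^{t} + B e^{t}
  2*t·u_xt = 0
So the left-hand side equals
  2 A t + 2 A + B t e^{t} + B e^{t}
This must equal f(x, t) identically; expanded, f = - 2 t e^{t} - 6 t - 2 e^{t} - 6.
Matching coefficients of the independent functions:
  [constant term, t]:  2 A = -6
  [t e^{t}, e^{t}]:  B = -2
Solving: A = -3, B = -2.
Check against the point condition:
  u(0, 0) = -2  ⟹  B = -2  ✓
Hence u(x, t) = - 3 t^{2} - 2 e^{t}.

Answer: u(x, t) = - 3 t^{2} - 2 e^{t}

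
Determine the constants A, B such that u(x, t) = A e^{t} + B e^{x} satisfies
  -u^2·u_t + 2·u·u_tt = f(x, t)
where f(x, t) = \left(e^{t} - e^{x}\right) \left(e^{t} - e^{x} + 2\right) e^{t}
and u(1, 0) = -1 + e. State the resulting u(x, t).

Substitute the ansatz u = A e^{t} + B e^{x} into the left-hand side.
Derivatives of the ansatz:
  u_t = A e^{t}
  u_tt = A e^{t}
Term by term:
  -u^2·u_t = - A^{3} e^{3 t} - 2 A^{2} B e^{2 t} e^{x} - A B^{2} e^{t} e^{2 x}
  2·u·u_tt = 2 A^{2} e^{2 t} + 2 A B e^{t} e^{x}
So the left-hand side equals
  - A^{3} e^{3 t} - 2 A^{2} B e^{2 t} e^{x} + 2 A^{2} e^{2 t} - A B^{2} e^{t} e^{2 x} + 2 A B e^{t} e^{x}
This must equal f(x, t) identically; expanded, f = e^{3 t} - 2 e^{2 t} e^{x} + 2 e^{2 t} + e^{t} e^{2 x} - 2 e^{t} e^{x}.
Matching coefficients of the independent functions:
  [e^{t} e^{x}]:  2 A B = -2
  [e^{t} e^{2 x}]:  - A B^{2} = 1
  [e^{2 t} e^{x}]:  - 2 A^{2} B = -2
  [e^{2 t}]:  2 A^{2} = 2
  [e^{3 t}]:  - A^{3} = 1
Solving: A = -1, B = 1.
Check against the point condition:
  u(1, 0) = -1 + e  ⟹  A + e B = -1 + e  ✓
Hence u(x, t) = - e^{t} + e^{x}.

Answer: u(x, t) = - e^{t} + e^{x}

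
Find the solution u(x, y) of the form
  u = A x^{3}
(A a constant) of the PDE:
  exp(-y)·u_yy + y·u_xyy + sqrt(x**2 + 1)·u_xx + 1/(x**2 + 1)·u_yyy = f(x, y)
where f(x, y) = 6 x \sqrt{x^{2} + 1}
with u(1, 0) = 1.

Substitute the ansatz u = A x^{3} into the left-hand side.
Derivatives of the ansatz:
  u_yy = 0
  u_xyy = 0
  u_xx = 6 A x
  u_yyy = 0
Term by term:
  exp(-y)·u_yy = 0
  y·u_xyy = 0
  sqrt(x**2 + 1)·u_xx = 6 A x \sqrt{x^{2} + 1}
  1/(x**2 + 1)·u_yyy = 0
So the left-hand side equals
  6 A x \sqrt{x^{2} + 1}
This must equal f(x, y) = 6 x \sqrt{x^{2} + 1} identically.
Matching coefficients of the independent functions:
  [x \sqrt{x^{2} + 1}]:  6 A = 6
Solving: A = 1.
Check against the point condition:
  u(1, 0) = 1  ⟹  A = 1  ✓
Hence u(x, y) = x^{3}.

Answer: u(x, y) = x^{3}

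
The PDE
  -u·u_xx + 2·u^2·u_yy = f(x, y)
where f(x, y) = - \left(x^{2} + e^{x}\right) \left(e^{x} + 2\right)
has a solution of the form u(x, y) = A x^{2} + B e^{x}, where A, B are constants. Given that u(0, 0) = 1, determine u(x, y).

Answer: u(x, y) = x^{2} + e^{x}

Derivation:
Substitute the ansatz u = A x^{2} + B e^{x} into the left-hand side.
Derivatives of the ansatz:
  u_xx = 2 A + B e^{x}
  u_yy = 0
Term by term:
  -u·u_xx = - 2 A^{2} x^{2} - A B x^{2} e^{x} - 2 A B e^{x} - B^{2} e^{2 x}
  2·u^2·u_yy = 0
So the left-hand side equals
  - 2 A^{2} x^{2} - A B x^{2} e^{x} - 2 A B e^{x} - B^{2} e^{2 x}
This must equal f(x, y) identically; expanded, f = - x^{2} e^{x} - 2 x^{2} - e^{2 x} - 2 e^{x}.
Matching coefficients of the independent functions:
  [x^{2}]:  - 2 A^{2} = -2
  [x^{2} e^{x}]:  - A B = -1
  [e^{x}]:  - 2 A B = -2
  [e^{2 x}]:  - B^{2} = -1
These equations allow (A, B) = (-1, -1) or (1, 1).
Impose the point condition(s):
  u(0, 0) = 1  ⟹  B = 1
Only A = 1, B = 1 satisfies everything.
Hence u(x, y) = x^{2} + e^{x}.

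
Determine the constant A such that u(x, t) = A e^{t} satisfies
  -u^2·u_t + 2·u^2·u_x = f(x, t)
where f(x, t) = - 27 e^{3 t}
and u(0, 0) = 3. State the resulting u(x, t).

Substitute the ansatz u = A e^{t} into the left-hand side.
Derivatives of the ansatz:
  u_t = A e^{t}
  u_x = 0
Term by term:
  -u^2·u_t = - A^{3} e^{3 t}
  2·u^2·u_x = 0
So the left-hand side equals
  - A^{3} e^{3 t}
This must equal f(x, t) = - 27 e^{3 t} identically.
Matching coefficients of the independent functions:
  [e^{3 t}]:  - A^{3} = -27
Solving: A = 3.
Check against the point condition:
  u(0, 0) = 3  ⟹  A = 3  ✓
Hence u(x, t) = 3 e^{t}.

Answer: u(x, t) = 3 e^{t}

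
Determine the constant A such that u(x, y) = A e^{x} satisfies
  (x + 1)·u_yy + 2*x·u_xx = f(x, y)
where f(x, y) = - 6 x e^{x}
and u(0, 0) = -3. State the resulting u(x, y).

Substitute the ansatz u = A e^{x} into the left-hand side.
Derivatives of the ansatz:
  u_yy = 0
  u_xx = A e^{x}
Term by term:
  (x + 1)·u_yy = 0
  2*x·u_xx = 2 A x e^{x}
So the left-hand side equals
  2 A x e^{x}
This must equal f(x, y) = - 6 x e^{x} identically.
Matching coefficients of the independent functions:
  [x e^{x}]:  2 A = -6
Solving: A = -3.
Check against the point condition:
  u(0, 0) = -3  ⟹  A = -3  ✓
Hence u(x, y) = - 3 e^{x}.

Answer: u(x, y) = - 3 e^{x}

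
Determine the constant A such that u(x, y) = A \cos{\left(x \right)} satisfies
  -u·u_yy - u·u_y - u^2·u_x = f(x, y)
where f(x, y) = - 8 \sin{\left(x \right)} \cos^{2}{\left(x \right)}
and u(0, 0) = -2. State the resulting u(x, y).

Answer: u(x, y) = - 2 \cos{\left(x \right)}

Derivation:
Substitute the ansatz u = A \cos{\left(x \right)} into the left-hand side.
Derivatives of the ansatz:
  u_yy = 0
  u_y = 0
  u_x = - A \sin{\left(x \right)}
Term by term:
  -u·u_yy = 0
  -u·u_y = 0
  -u^2·u_x = A^{3} \sin{\left(x \right)} \cos^{2}{\left(x \right)}
So the left-hand side equals
  A^{3} \sin{\left(x \right)} \cos^{2}{\left(x \right)}
This must equal f(x, y) = - 8 \sin{\left(x \right)} \cos^{2}{\left(x \right)} identically.
Matching coefficients of the independent functions:
  [\sin{\left(x \right)} \cos^{2}{\left(x \right)}]:  A^{3} = -8
Solving: A = -2.
Check against the point condition:
  u(0, 0) = -2  ⟹  A = -2  ✓
Hence u(x, y) = - 2 \cos{\left(x \right)}.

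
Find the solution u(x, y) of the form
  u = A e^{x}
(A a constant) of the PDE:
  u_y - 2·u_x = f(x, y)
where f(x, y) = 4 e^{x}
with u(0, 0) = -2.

Substitute the ansatz u = A e^{x} into the left-hand side.
Derivatives of the ansatz:
  u_y = 0
  u_x = A e^{x}
Term by term:
  u_y = 0
  -2·u_x = - 2 A e^{x}
So the left-hand side equals
  - 2 A e^{x}
This must equal f(x, y) = 4 e^{x} identically.
Matching coefficients of the independent functions:
  [e^{x}]:  - 2 A = 4
Solving: A = -2.
Check against the point condition:
  u(0, 0) = -2  ⟹  A = -2  ✓
Hence u(x, y) = - 2 e^{x}.

Answer: u(x, y) = - 2 e^{x}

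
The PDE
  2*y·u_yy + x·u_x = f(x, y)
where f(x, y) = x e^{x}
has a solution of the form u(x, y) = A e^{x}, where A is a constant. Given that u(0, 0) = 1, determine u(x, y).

Answer: u(x, y) = e^{x}

Derivation:
Substitute the ansatz u = A e^{x} into the left-hand side.
Derivatives of the ansatz:
  u_yy = 0
  u_x = A e^{x}
Term by term:
  2*y·u_yy = 0
  x·u_x = A x e^{x}
So the left-hand side equals
  A x e^{x}
This must equal f(x, y) = x e^{x} identically.
Matching coefficients of the independent functions:
  [x e^{x}]:  A = 1
Solving: A = 1.
Check against the point condition:
  u(0, 0) = 1  ⟹  A = 1  ✓
Hence u(x, y) = e^{x}.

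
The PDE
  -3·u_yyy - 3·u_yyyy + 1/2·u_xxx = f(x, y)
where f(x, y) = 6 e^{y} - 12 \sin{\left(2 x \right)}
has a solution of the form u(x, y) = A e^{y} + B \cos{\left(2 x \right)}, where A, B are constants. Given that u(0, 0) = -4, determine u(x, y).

Substitute the ansatz u = A e^{y} + B \cos{\left(2 x \right)} into the left-hand side.
Derivatives of the ansatz:
  u_yyy = A e^{y}
  u_yyyy = A e^{y}
  u_xxx = 8 B \sin{\left(2 x \right)}
Term by term:
  -3·u_yyy = - 3 A e^{y}
  -3·u_yyyy = - 3 A e^{y}
  1/2·u_xxx = 4 B \sin{\left(2 x \right)}
So the left-hand side equals
  - 6 A e^{y} + 4 B \sin{\left(2 x \right)}
This must equal f(x, y) = 6 e^{y} - 12 \sin{\left(2 x \right)} identically.
Matching coefficients of the independent functions:
  [e^{y}]:  - 6 A = 6
  [\sin{\left(2 x \right)}]:  4 B = -12
Solving: A = -1, B = -3.
Check against the point condition:
  u(0, 0) = -4  ⟹  A + B = -4  ✓
Hence u(x, y) = - e^{y} - 3 \cos{\left(2 x \right)}.

Answer: u(x, y) = - e^{y} - 3 \cos{\left(2 x \right)}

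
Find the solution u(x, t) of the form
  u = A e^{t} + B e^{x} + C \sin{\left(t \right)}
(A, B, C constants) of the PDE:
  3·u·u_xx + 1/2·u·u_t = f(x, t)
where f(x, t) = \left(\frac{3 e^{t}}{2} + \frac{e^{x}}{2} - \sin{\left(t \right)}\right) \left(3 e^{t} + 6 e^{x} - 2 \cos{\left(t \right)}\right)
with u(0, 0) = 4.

Substitute the ansatz u = A e^{t} + B e^{x} + C \sin{\left(t \right)} into the left-hand side.
Derivatives of the ansatz:
  u_xx = B e^{x}
  u_t = A e^{t} + C \cos{\left(t \right)}
Term by term:
  3·u·u_xx = 3 A B e^{t} e^{x} + 3 B^{2} e^{2 x} + 3 B C e^{x} \sin{\left(t \right)}
  1/2·u·u_t = \frac{A^{2} e^{2 t}}{2} + \frac{A B e^{t} e^{x}}{2} + \frac{A C e^{t} \sin{\left(t \right)}}{2} + \frac{A C e^{t} \cos{\left(t \right)}}{2} + \frac{B C e^{x} \cos{\left(t \right)}}{2} + \frac{C^{2} \sin{\left(t \right)} \cos{\left(t \right)}}{2}
So the left-hand side equals
  \frac{A^{2} e^{2 t}}{2} + \frac{7 A B e^{t} e^{x}}{2} + \frac{A C e^{t} \sin{\left(t \right)}}{2} + \frac{A C e^{t} \cos{\left(t \right)}}{2} + 3 B^{2} e^{2 x} + 3 B C e^{x} \sin{\left(t \right)} + \frac{B C e^{x} \cos{\left(t \right)}}{2} + \frac{C^{2} \sin{\left(t \right)} \cos{\left(t \right)}}{2}
This must equal f(x, t) identically; expanded, f = \frac{9 e^{2 t}}{2} + \frac{21 e^{t} e^{x}}{2} - 3 e^{t} \sin{\left(t \right)} - 3 e^{t} \cos{\left(t \right)} + 3 e^{2 x} - 6 e^{x} \sin{\left(t \right)} - e^{x} \cos{\left(t \right)} + 2 \sin{\left(t \right)} \cos{\left(t \right)}.
Matching coefficients of the independent functions:
  [e^{t} e^{x}]:  \frac{7 A B}{2} = \frac{21}{2}
  [e^{t} \sin{\left(t \right)}, e^{t} \cos{\left(t \right)}]:  \frac{A C}{2} = -3
  [e^{x} \sin{\left(t \right)}]:  3 B C = -6
  [e^{x} \cos{\left(t \right)}]:  \frac{B C}{2} = -1
  [\sin{\left(t \right)} \cos{\left(t \right)}]:  \frac{C^{2}}{2} = 2
  [e^{2 t}]:  \frac{A^{2}}{2} = \frac{9}{2}
  [e^{2 x}]:  3 B^{2} = 3
These equations allow (A, B, C) = (-3, -1, 2) or (3, 1, -2).
Impose the point condition(s):
  u(0, 0) = 4  ⟹  A + B = 4
Only A = 3, B = 1, C = -2 satisfies everything.
Hence u(x, t) = 3 e^{t} + e^{x} - 2 \sin{\left(t \right)}.

Answer: u(x, t) = 3 e^{t} + e^{x} - 2 \sin{\left(t \right)}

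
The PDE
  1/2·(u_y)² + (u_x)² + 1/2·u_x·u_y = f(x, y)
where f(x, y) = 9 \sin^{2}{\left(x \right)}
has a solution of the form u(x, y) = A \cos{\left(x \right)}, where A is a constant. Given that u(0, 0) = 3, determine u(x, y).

Substitute the ansatz u = A \cos{\left(x \right)} into the left-hand side.
Derivatives of the ansatz:
  u_y = 0
  u_x = - A \sin{\left(x \right)}
Term by term:
  1/2·(u_y)² = 0
  (u_x)² = A^{2} \sin^{2}{\left(x \right)}
  1/2·u_x·u_y = 0
So the left-hand side equals
  A^{2} \sin^{2}{\left(x \right)}
This must equal f(x, y) = 9 \sin^{2}{\left(x \right)} identically.
Matching coefficients of the independent functions:
  [\sin^{2}{\left(x \right)}]:  A^{2} = 9
These equations allow (A) = (-3) or (3).
Impose the point condition(s):
  u(0, 0) = 3  ⟹  A = 3
Only A = 3 satisfies everything.
Hence u(x, y) = 3 \cos{\left(x \right)}.

Answer: u(x, y) = 3 \cos{\left(x \right)}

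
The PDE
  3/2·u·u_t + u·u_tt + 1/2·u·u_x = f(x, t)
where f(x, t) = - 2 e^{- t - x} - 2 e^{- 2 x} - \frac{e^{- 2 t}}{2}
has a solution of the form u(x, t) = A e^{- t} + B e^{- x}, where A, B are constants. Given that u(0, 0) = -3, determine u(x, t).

Answer: u(x, t) = - 2 e^{- x} - e^{- t}

Derivation:
Substitute the ansatz u = A e^{- t} + B e^{- x} into the left-hand side.
Derivatives of the ansatz:
  u_t = - A e^{- t}
  u_tt = A e^{- t}
  u_x = - B e^{- x}
Term by term:
  3/2·u·u_t = - \frac{3 A^{2} e^{- 2 t}}{2} - \frac{3 A B e^{- t} e^{- x}}{2}
  u·u_tt = A^{2} e^{- 2 t} + A B e^{- t} e^{- x}
  1/2·u·u_x = - \frac{A B e^{- t} e^{- x}}{2} - \frac{B^{2} e^{- 2 x}}{2}
So the left-hand side equals
  - \frac{A^{2} e^{- 2 t}}{2} - A B e^{- t} e^{- x} - \frac{B^{2} e^{- 2 x}}{2}
This must equal f(x, t) identically; expanded, f = - 2 e^{- 2 x} - 2 e^{- t} e^{- x} - \frac{e^{- 2 t}}{2}.
Matching coefficients of the independent functions:
  [e^{- t} e^{- x}]:  - A B = -2
  [e^{- 2 t}]:  - \frac{A^{2}}{2} = - \frac{1}{2}
  [e^{- 2 x}]:  - \frac{B^{2}}{2} = -2
These equations allow (A, B) = (-1, -2) or (1, 2).
Impose the point condition(s):
  u(0, 0) = -3  ⟹  A + B = -3
Only A = -1, B = -2 satisfies everything.
Hence u(x, t) = - 2 e^{- x} - e^{- t}.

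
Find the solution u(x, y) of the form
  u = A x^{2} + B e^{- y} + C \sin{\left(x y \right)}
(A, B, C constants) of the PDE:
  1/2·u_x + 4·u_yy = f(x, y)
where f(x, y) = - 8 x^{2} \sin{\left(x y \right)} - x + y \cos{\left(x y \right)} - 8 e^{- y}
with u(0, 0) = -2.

Substitute the ansatz u = A x^{2} + B e^{- y} + C \sin{\left(x y \right)} into the left-hand side.
Derivatives of the ansatz:
  u_x = 2 A x + C y \cos{\left(x y \right)}
  u_yy = B e^{- y} - C x^{2} \sin{\left(x y \right)}
Term by term:
  1/2·u_x = A x + \frac{C y \cos{\left(x y \right)}}{2}
  4·u_yy = 4 B e^{- y} - 4 C x^{2} \sin{\left(x y \right)}
So the left-hand side equals
  A x + 4 B e^{- y} - 4 C x^{2} \sin{\left(x y \right)} + \frac{C y \cos{\left(x y \right)}}{2}
This must equal f(x, y) = - 8 x^{2} \sin{\left(x y \right)} - x + y \cos{\left(x y \right)} - 8 e^{- y} identically.
Matching coefficients of the independent functions:
  [x]:  A = -1
  [x^{2} \sin{\left(x y \right)}]:  - 4 C = -8
  [y \cos{\left(x y \right)}]:  \frac{C}{2} = 1
  [e^{- y}]:  4 B = -8
Solving: A = -1, B = -2, C = 2.
Check against the point condition:
  u(0, 0) = -2  ⟹  B = -2  ✓
Hence u(x, y) = - x^{2} + 2 \sin{\left(x y \right)} - 2 e^{- y}.

Answer: u(x, y) = - x^{2} + 2 \sin{\left(x y \right)} - 2 e^{- y}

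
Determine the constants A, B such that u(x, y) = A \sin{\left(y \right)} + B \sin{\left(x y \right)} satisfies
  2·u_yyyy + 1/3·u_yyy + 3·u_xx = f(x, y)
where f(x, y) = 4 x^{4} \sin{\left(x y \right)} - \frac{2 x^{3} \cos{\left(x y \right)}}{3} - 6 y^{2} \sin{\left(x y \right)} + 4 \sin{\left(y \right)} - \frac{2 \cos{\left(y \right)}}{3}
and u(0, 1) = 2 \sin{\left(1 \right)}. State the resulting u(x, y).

Answer: u(x, y) = 2 \sin{\left(y \right)} + 2 \sin{\left(x y \right)}

Derivation:
Substitute the ansatz u = A \sin{\left(y \right)} + B \sin{\left(x y \right)} into the left-hand side.
Derivatives of the ansatz:
  u_yyyy = A \sin{\left(y \right)} + B x^{4} \sin{\left(x y \right)}
  u_yyy = - A \cos{\left(y \right)} - B x^{3} \cos{\left(x y \right)}
  u_xx = - B y^{2} \sin{\left(x y \right)}
Term by term:
  2·u_yyyy = 2 A \sin{\left(y \right)} + 2 B x^{4} \sin{\left(x y \right)}
  1/3·u_yyy = - \frac{A \cos{\left(y \right)}}{3} - \frac{B x^{3} \cos{\left(x y \right)}}{3}
  3·u_xx = - 3 B y^{2} \sin{\left(x y \right)}
So the left-hand side equals
  2 A \sin{\left(y \right)} - \frac{A \cos{\left(y \right)}}{3} + 2 B x^{4} \sin{\left(x y \right)} - \frac{B x^{3} \cos{\left(x y \right)}}{3} - 3 B y^{2} \sin{\left(x y \right)}
This must equal f(x, y) = 4 x^{4} \sin{\left(x y \right)} - \frac{2 x^{3} \cos{\left(x y \right)}}{3} - 6 y^{2} \sin{\left(x y \right)} + 4 \sin{\left(y \right)} - \frac{2 \cos{\left(y \right)}}{3} identically.
Matching coefficients of the independent functions:
  [x^{3} \cos{\left(x y \right)}]:  - \frac{B}{3} = - \frac{2}{3}
  [x^{4} \sin{\left(x y \right)}]:  2 B = 4
  [y^{2} \sin{\left(x y \right)}]:  - 3 B = -6
  [\sin{\left(y \right)}]:  2 A = 4
  [\cos{\left(y \right)}]:  - \frac{A}{3} = - \frac{2}{3}
Solving: A = 2, B = 2.
Check against the point condition:
  u(0, 1) = 2 \sin{\left(1 \right)}  ⟹  A \sin{\left(1 \right)} = 2 \sin{\left(1 \right)}  ✓
Hence u(x, y) = 2 \sin{\left(y \right)} + 2 \sin{\left(x y \right)}.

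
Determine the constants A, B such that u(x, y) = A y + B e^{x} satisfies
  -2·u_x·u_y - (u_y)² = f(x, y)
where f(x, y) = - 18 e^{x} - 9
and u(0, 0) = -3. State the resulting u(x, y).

Substitute the ansatz u = A y + B e^{x} into the left-hand side.
Derivatives of the ansatz:
  u_x = B e^{x}
  u_y = A
Term by term:
  -2·u_x·u_y = - 2 A B e^{x}
  -(u_y)² = - A^{2}
So the left-hand side equals
  - A^{2} - 2 A B e^{x}
This must equal f(x, y) = - 18 e^{x} - 9 identically.
Matching coefficients of the independent functions:
  [constant term]:  - A^{2} = -9
  [e^{x}]:  - 2 A B = -18
These equations allow (A, B) = (-3, -3) or (3, 3).
Impose the point condition(s):
  u(0, 0) = -3  ⟹  B = -3
Only A = -3, B = -3 satisfies everything.
Hence u(x, y) = - 3 y - 3 e^{x}.

Answer: u(x, y) = - 3 y - 3 e^{x}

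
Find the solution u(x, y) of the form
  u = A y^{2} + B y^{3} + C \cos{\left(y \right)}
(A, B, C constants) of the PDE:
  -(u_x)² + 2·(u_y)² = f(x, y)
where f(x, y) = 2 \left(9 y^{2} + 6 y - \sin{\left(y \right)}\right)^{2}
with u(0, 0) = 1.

Substitute the ansatz u = A y^{2} + B y^{3} + C \cos{\left(y \right)} into the left-hand side.
Derivatives of the ansatz:
  u_x = 0
  u_y = 2 A y + 3 B y^{2} - C \sin{\left(y \right)}
Term by term:
  -(u_x)² = 0
  2·(u_y)² = 8 A^{2} y^{2} + 24 A B y^{3} - 8 A C y \sin{\left(y \right)} + 18 B^{2} y^{4} - 12 B C y^{2} \sin{\left(y \right)} + 2 C^{2} \sin^{2}{\left(y \right)}
So the left-hand side equals
  8 A^{2} y^{2} + 24 A B y^{3} - 8 A C y \sin{\left(y \right)} + 18 B^{2} y^{4} - 12 B C y^{2} \sin{\left(y \right)} + 2 C^{2} \sin^{2}{\left(y \right)}
This must equal f(x, y) identically; expanded, f = 162 y^{4} + 216 y^{3} - 36 y^{2} \sin{\left(y \right)} + 72 y^{2} - 24 y \sin{\left(y \right)} + 2 \sin^{2}{\left(y \right)}.
Matching coefficients of the independent functions:
  [y^{2}]:  8 A^{2} = 72
  [y^{3}]:  24 A B = 216
  [y^{4}]:  18 B^{2} = 162
  [y \sin{\left(y \right)}]:  - 8 A C = -24
  [y^{2} \sin{\left(y \right)}]:  - 12 B C = -36
  [\sin^{2}{\left(y \right)}]:  2 C^{2} = 2
These equations allow (A, B, C) = (-3, -3, -1) or (3, 3, 1).
Impose the point condition(s):
  u(0, 0) = 1  ⟹  C = 1
Only A = 3, B = 3, C = 1 satisfies everything.
Hence u(x, y) = 3 y^{3} + 3 y^{2} + \cos{\left(y \right)}.

Answer: u(x, y) = 3 y^{3} + 3 y^{2} + \cos{\left(y \right)}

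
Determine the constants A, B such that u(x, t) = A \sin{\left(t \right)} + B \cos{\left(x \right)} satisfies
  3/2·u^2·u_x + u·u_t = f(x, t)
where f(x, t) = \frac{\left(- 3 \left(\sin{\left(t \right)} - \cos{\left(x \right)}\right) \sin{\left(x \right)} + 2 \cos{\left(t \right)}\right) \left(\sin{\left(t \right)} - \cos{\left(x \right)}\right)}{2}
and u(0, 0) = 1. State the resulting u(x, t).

Answer: u(x, t) = - \sin{\left(t \right)} + \cos{\left(x \right)}

Derivation:
Substitute the ansatz u = A \sin{\left(t \right)} + B \cos{\left(x \right)} into the left-hand side.
Derivatives of the ansatz:
  u_x = - B \sin{\left(x \right)}
  u_t = A \cos{\left(t \right)}
Term by term:
  3/2·u^2·u_x = - \frac{3 A^{2} B \sin^{2}{\left(t \right)} \sin{\left(x \right)}}{2} - 3 A B^{2} \sin{\left(t \right)} \sin{\left(x \right)} \cos{\left(x \right)} - \frac{3 B^{3} \sin{\left(x \right)} \cos^{2}{\left(x \right)}}{2}
  u·u_t = A^{2} \sin{\left(t \right)} \cos{\left(t \right)} + A B \cos{\left(t \right)} \cos{\left(x \right)}
So the left-hand side equals
  - \frac{3 A^{2} B \sin^{2}{\left(t \right)} \sin{\left(x \right)}}{2} + A^{2} \sin{\left(t \right)} \cos{\left(t \right)} - 3 A B^{2} \sin{\left(t \right)} \sin{\left(x \right)} \cos{\left(x \right)} + A B \cos{\left(t \right)} \cos{\left(x \right)} - \frac{3 B^{3} \sin{\left(x \right)} \cos^{2}{\left(x \right)}}{2}
This must equal f(x, t) identically; expanded, f = - \frac{3 \sin^{2}{\left(t \right)} \sin{\left(x \right)}}{2} + 3 \sin{\left(t \right)} \sin{\left(x \right)} \cos{\left(x \right)} + \sin{\left(t \right)} \cos{\left(t \right)} - \frac{3 \sin{\left(x \right)} \cos^{2}{\left(x \right)}}{2} - \cos{\left(t \right)} \cos{\left(x \right)}.
Matching coefficients of the independent functions:
  [\sin{\left(t \right)} \cos{\left(t \right)}]:  A^{2} = 1
  [\sin^{2}{\left(t \right)} \sin{\left(x \right)}]:  - \frac{3 A^{2} B}{2} = - \frac{3}{2}
  [\sin{\left(x \right)} \cos^{2}{\left(x \right)}]:  - \frac{3 B^{3}}{2} = - \frac{3}{2}
  [\cos{\left(t \right)} \cos{\left(x \right)}]:  A B = -1
  [\sin{\left(t \right)} \sin{\left(x \right)} \cos{\left(x \right)}]:  - 3 A B^{2} = 3
Solving: A = -1, B = 1.
Check against the point condition:
  u(0, 0) = 1  ⟹  B = 1  ✓
Hence u(x, t) = - \sin{\left(t \right)} + \cos{\left(x \right)}.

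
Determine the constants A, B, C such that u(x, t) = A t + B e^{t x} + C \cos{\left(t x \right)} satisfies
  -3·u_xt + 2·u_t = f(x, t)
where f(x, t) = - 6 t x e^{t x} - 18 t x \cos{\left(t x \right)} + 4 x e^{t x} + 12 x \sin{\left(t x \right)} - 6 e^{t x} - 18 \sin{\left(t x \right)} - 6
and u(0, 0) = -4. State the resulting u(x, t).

Answer: u(x, t) = - 3 t + 2 e^{t x} - 6 \cos{\left(t x \right)}

Derivation:
Substitute the ansatz u = A t + B e^{t x} + C \cos{\left(t x \right)} into the left-hand side.
Derivatives of the ansatz:
  u_xt = B t x e^{t x} + B e^{t x} - C t x \cos{\left(t x \right)} - C \sin{\left(t x \right)}
  u_t = A + B x e^{t x} - C x \sin{\left(t x \right)}
Term by term:
  -3·u_xt = - 3 B t x e^{t x} - 3 B e^{t x} + 3 C t x \cos{\left(t x \right)} + 3 C \sin{\left(t x \right)}
  2·u_t = 2 A + 2 B x e^{t x} - 2 C x \sin{\left(t x \right)}
So the left-hand side equals
  2 A - 3 B t x e^{t x} + 2 B x e^{t x} - 3 B e^{t x} + 3 C t x \cos{\left(t x \right)} - 2 C x \sin{\left(t x \right)} + 3 C \sin{\left(t x \right)}
This must equal f(x, t) = - 6 t x e^{t x} - 18 t x \cos{\left(t x \right)} + 4 x e^{t x} + 12 x \sin{\left(t x \right)} - 6 e^{t x} - 18 \sin{\left(t x \right)} - 6 identically.
Matching coefficients of the independent functions:
  [constant term]:  2 A = -6
  [x e^{t x}]:  2 B = 4
  [x \sin{\left(t x \right)}]:  - 2 C = 12
  [t x e^{t x}, e^{t x}]:  - 3 B = -6
  [t x \cos{\left(t x \right)}, \sin{\left(t x \right)}]:  3 C = -18
Solving: A = -3, B = 2, C = -6.
Check against the point condition:
  u(0, 0) = -4  ⟹  B + C = -4  ✓
Hence u(x, t) = - 3 t + 2 e^{t x} - 6 \cos{\left(t x \right)}.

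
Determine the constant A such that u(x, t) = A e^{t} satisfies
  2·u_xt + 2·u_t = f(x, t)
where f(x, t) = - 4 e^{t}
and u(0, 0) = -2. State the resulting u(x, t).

Substitute the ansatz u = A e^{t} into the left-hand side.
Derivatives of the ansatz:
  u_xt = 0
  u_t = A e^{t}
Term by term:
  2·u_xt = 0
  2·u_t = 2 A e^{t}
So the left-hand side equals
  2 A e^{t}
This must equal f(x, t) = - 4 e^{t} identically.
Matching coefficients of the independent functions:
  [e^{t}]:  2 A = -4
Solving: A = -2.
Check against the point condition:
  u(0, 0) = -2  ⟹  A = -2  ✓
Hence u(x, t) = - 2 e^{t}.

Answer: u(x, t) = - 2 e^{t}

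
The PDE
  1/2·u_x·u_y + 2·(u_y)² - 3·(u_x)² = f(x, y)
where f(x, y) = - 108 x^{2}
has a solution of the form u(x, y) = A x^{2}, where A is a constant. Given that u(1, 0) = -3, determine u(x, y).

Substitute the ansatz u = A x^{2} into the left-hand side.
Derivatives of the ansatz:
  u_x = 2 A x
  u_y = 0
Term by term:
  1/2·u_x·u_y = 0
  2·(u_y)² = 0
  -3·(u_x)² = - 12 A^{2} x^{2}
So the left-hand side equals
  - 12 A^{2} x^{2}
This must equal f(x, y) = - 108 x^{2} identically.
Matching coefficients of the independent functions:
  [x^{2}]:  - 12 A^{2} = -108
These equations allow (A) = (-3) or (3).
Impose the point condition(s):
  u(1, 0) = -3  ⟹  A = -3
Only A = -3 satisfies everything.
Hence u(x, y) = - 3 x^{2}.

Answer: u(x, y) = - 3 x^{2}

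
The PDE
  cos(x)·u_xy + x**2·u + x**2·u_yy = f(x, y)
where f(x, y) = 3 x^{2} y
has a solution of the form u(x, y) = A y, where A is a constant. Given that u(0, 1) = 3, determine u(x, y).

Substitute the ansatz u = A y into the left-hand side.
Derivatives of the ansatz:
  u_xy = 0
  u_yy = 0
Term by term:
  cos(x)·u_xy = 0
  x**2·u = A x^{2} y
  x**2·u_yy = 0
So the left-hand side equals
  A x^{2} y
This must equal f(x, y) = 3 x^{2} y identically.
Matching coefficients of the independent functions:
  [x^{2} y]:  A = 3
Solving: A = 3.
Check against the point condition:
  u(0, 1) = 3  ⟹  A = 3  ✓
Hence u(x, y) = 3 y.

Answer: u(x, y) = 3 y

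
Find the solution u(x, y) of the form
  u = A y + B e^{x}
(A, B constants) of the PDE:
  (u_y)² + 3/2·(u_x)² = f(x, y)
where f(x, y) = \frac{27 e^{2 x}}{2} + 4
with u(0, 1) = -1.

Substitute the ansatz u = A y + B e^{x} into the left-hand side.
Derivatives of the ansatz:
  u_y = A
  u_x = B e^{x}
Term by term:
  (u_y)² = A^{2}
  3/2·(u_x)² = \frac{3 B^{2} e^{2 x}}{2}
So the left-hand side equals
  A^{2} + \frac{3 B^{2} e^{2 x}}{2}
This must equal f(x, y) = \frac{27 e^{2 x}}{2} + 4 identically.
Matching coefficients of the independent functions:
  [constant term]:  A^{2} = 4
  [e^{2 x}]:  \frac{3 B^{2}}{2} = \frac{27}{2}
These equations allow (A, B) = (-2, -3) or (-2, 3) or (2, -3) or (2, 3).
Impose the point condition(s):
  u(0, 1) = -1  ⟹  A + B = -1
Only A = 2, B = -3 satisfies everything.
Hence u(x, y) = 2 y - 3 e^{x}.

Answer: u(x, y) = 2 y - 3 e^{x}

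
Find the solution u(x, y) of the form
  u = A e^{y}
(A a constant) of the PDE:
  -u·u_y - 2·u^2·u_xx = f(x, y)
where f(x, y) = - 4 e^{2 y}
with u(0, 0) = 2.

Substitute the ansatz u = A e^{y} into the left-hand side.
Derivatives of the ansatz:
  u_y = A e^{y}
  u_xx = 0
Term by term:
  -u·u_y = - A^{2} e^{2 y}
  -2·u^2·u_xx = 0
So the left-hand side equals
  - A^{2} e^{2 y}
This must equal f(x, y) = - 4 e^{2 y} identically.
Matching coefficients of the independent functions:
  [e^{2 y}]:  - A^{2} = -4
These equations allow (A) = (-2) or (2).
Impose the point condition(s):
  u(0, 0) = 2  ⟹  A = 2
Only A = 2 satisfies everything.
Hence u(x, y) = 2 e^{y}.

Answer: u(x, y) = 2 e^{y}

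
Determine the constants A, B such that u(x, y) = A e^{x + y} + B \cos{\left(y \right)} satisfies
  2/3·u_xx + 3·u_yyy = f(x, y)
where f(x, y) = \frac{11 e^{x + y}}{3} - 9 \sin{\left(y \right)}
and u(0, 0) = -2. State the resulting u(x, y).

Substitute the ansatz u = A e^{x + y} + B \cos{\left(y \right)} into the left-hand side.
Derivatives of the ansatz:
  u_xx = A e^{x} e^{y}
  u_yyy = A e^{x} e^{y} + B \sin{\left(y \right)}
Term by term:
  2/3·u_xx = \frac{2 A e^{x} e^{y}}{3}
  3·u_yyy = 3 A e^{x} e^{y} + 3 B \sin{\left(y \right)}
So the left-hand side equals
  \frac{11 A e^{x} e^{y}}{3} + 3 B \sin{\left(y \right)}
This must equal f(x, y) identically; expanded, f = \frac{11 e^{x} e^{y}}{3} - 9 \sin{\left(y \right)}.
Matching coefficients of the independent functions:
  [e^{x} e^{y}]:  \frac{11 A}{3} = \frac{11}{3}
  [\sin{\left(y \right)}]:  3 B = -9
Solving: A = 1, B = -3.
Check against the point condition:
  u(0, 0) = -2  ⟹  A + B = -2  ✓
Hence u(x, y) = e^{x + y} - 3 \cos{\left(y \right)}.

Answer: u(x, y) = e^{x + y} - 3 \cos{\left(y \right)}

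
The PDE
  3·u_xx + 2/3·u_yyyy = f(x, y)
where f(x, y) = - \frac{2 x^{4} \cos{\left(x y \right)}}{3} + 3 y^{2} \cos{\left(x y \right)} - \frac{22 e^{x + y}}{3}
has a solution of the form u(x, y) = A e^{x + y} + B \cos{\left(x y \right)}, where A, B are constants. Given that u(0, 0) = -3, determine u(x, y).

Substitute the ansatz u = A e^{x + y} + B \cos{\left(x y \right)} into the left-hand side.
Derivatives of the ansatz:
  u_xx = A e^{x} e^{y} - B y^{2} \cos{\left(x y \right)}
  u_yyyy = A e^{x} e^{y} + B x^{4} \cos{\left(x y \right)}
Term by term:
  3·u_xx = 3 A e^{x} e^{y} - 3 B y^{2} \cos{\left(x y \right)}
  2/3·u_yyyy = \frac{2 A e^{x} e^{y}}{3} + \frac{2 B x^{4} \cos{\left(x y \right)}}{3}
So the left-hand side equals
  \frac{11 A e^{x} e^{y}}{3} + \frac{2 B x^{4} \cos{\left(x y \right)}}{3} - 3 B y^{2} \cos{\left(x y \right)}
This must equal f(x, y) identically; expanded, f = - \frac{2 x^{4} \cos{\left(x y \right)}}{3} + 3 y^{2} \cos{\left(x y \right)} - \frac{22 e^{x} e^{y}}{3}.
Matching coefficients of the independent functions:
  [x^{4} \cos{\left(x y \right)}]:  \frac{2 B}{3} = - \frac{2}{3}
  [y^{2} \cos{\left(x y \right)}]:  - 3 B = 3
  [e^{x} e^{y}]:  \frac{11 A}{3} = - \frac{22}{3}
Solving: A = -2, B = -1.
Check against the point condition:
  u(0, 0) = -3  ⟹  A + B = -3  ✓
Hence u(x, y) = - 2 e^{x + y} - \cos{\left(x y \right)}.

Answer: u(x, y) = - 2 e^{x + y} - \cos{\left(x y \right)}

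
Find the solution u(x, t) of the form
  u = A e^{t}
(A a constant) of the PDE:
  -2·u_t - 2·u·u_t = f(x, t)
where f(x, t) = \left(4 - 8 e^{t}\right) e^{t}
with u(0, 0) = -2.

Substitute the ansatz u = A e^{t} into the left-hand side.
Derivatives of the ansatz:
  u_t = A e^{t}
Term by term:
  -2·u_t = - 2 A e^{t}
  -2·u·u_t = - 2 A^{2} e^{2 t}
So the left-hand side equals
  - 2 A^{2} e^{2 t} - 2 A e^{t}
This must equal f(x, t) identically; expanded, f = - 8 e^{2 t} + 4 e^{t}.
Matching coefficients of the independent functions:
  [e^{t}]:  - 2 A = 4
  [e^{2 t}]:  - 2 A^{2} = -8
Solving: A = -2.
Check against the point condition:
  u(0, 0) = -2  ⟹  A = -2  ✓
Hence u(x, t) = - 2 e^{t}.

Answer: u(x, t) = - 2 e^{t}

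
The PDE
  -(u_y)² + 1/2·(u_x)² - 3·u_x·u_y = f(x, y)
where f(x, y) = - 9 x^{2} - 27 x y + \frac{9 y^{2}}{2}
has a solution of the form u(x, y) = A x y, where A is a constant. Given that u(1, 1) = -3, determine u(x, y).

Answer: u(x, y) = - 3 x y

Derivation:
Substitute the ansatz u = A x y into the left-hand side.
Derivatives of the ansatz:
  u_y = A x
  u_x = A y
Term by term:
  -(u_y)² = - A^{2} x^{2}
  1/2·(u_x)² = \frac{A^{2} y^{2}}{2}
  -3·u_x·u_y = - 3 A^{2} x y
So the left-hand side equals
  - A^{2} x^{2} - 3 A^{2} x y + \frac{A^{2} y^{2}}{2}
This must equal f(x, y) = - 9 x^{2} - 27 x y + \frac{9 y^{2}}{2} identically.
Matching coefficients of the independent functions:
  [x^{2}]:  - A^{2} = -9
  [y^{2}]:  \frac{A^{2}}{2} = \frac{9}{2}
  [x y]:  - 3 A^{2} = -27
These equations allow (A) = (-3) or (3).
Impose the point condition(s):
  u(1, 1) = -3  ⟹  A = -3
Only A = -3 satisfies everything.
Hence u(x, y) = - 3 x y.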